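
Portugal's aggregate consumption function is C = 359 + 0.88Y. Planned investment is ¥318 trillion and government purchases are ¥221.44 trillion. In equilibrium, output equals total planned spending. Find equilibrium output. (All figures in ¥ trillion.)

Y = 7487

Y = C + I + G = 359 + 0.88Y + 318 + 221.44
Y − 0.88Y = 898.44
0.12Y = 898.44, so Y = 898.44/0.12 = 7487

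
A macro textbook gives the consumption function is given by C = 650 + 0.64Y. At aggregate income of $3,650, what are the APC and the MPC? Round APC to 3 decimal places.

APC = 0.818; MPC = 0.64

MPC = 0.64 (the slope of the consumption function)
C = 650 + 0.64(3650) = 2986, so APC = 2986/3650 = 0.818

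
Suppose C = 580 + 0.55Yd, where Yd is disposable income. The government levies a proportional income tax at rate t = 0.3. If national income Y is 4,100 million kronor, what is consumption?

C = 2158.5

Yd = (1 − 0.3)(4100) = 0.7(4100) = 2870
C = 580 + 0.55(2870) = 580 + 1578.5 = 2158.5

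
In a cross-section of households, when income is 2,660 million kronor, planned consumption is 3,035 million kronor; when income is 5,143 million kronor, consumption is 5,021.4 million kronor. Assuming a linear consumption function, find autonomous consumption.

a = 907

MPC = ΔC/ΔY = (5021.4 − 3035)/(5143 − 2660) = 1986.4/2483 = 0.8
a = C − MPC·Y = 3035 − 0.8(2660) = 3035 − 2128 = 907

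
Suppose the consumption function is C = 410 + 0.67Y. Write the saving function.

S = -410 + 0.33Y

S = Y − C = Y − (410 + 0.67Y) = -410 + (1 − 0.67)Y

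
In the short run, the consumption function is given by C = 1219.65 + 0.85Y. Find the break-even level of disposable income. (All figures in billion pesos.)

Y = 8131

At break-even, C = Y: 1219.65 + 0.85Y = Y
0.15Y = 1219.65, so Y = 1219.65/0.15 = 8131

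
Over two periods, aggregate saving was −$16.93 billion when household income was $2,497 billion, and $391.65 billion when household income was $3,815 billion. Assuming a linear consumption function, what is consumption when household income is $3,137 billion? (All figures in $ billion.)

C = 2955.53

MPS = ΔS/ΔY = (391.65 − (-16.93))/(3815 − 2497) = 408.58/1318 = 0.31
MPC = 1 − MPS = 0.69
Autonomous saving = -16.93 − 0.31(2497) = -791, so a = 791
C = 791 + 0.69(3137) = 791 + 2164.53 = 2955.53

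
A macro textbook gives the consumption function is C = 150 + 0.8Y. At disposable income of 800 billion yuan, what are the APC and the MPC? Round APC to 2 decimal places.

APC = 0.99; MPC = 0.8

MPC = 0.8 (the slope of the consumption function)
C = 150 + 0.8(800) = 790, so APC = 790/800 = 0.99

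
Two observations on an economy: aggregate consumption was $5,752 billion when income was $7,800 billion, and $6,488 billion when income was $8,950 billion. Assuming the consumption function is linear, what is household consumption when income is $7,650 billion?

C = 5656

MPC = (6488 − 5752)/(8950 − 7800) = 736/1150 = 0.64
a = 5752 − 0.64(7800) = 5752 − 4992 = 760
C = 760 + 0.64(7650) = 760 + 4896 = 5656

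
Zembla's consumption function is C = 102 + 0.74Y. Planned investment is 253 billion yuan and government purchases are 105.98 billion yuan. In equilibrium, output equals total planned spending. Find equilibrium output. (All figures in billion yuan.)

Y = 1773

Y = C + I + G = 102 + 0.74Y + 253 + 105.98
Y − 0.74Y = 460.98
0.26Y = 460.98, so Y = 460.98/0.26 = 1773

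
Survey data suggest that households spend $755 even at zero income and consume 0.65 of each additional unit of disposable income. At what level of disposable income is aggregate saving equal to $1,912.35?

S = Y − C = -755 + 0.35Y
-755 + 0.35Y = 1912.35, so 0.35Y = 2667.35 and Y = 7621

Y = 7621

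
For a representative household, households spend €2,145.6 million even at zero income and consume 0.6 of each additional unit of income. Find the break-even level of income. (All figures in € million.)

At break-even, C = Y: 2145.6 + 0.6Y = Y
0.4Y = 2145.6, so Y = 2145.6/0.4 = 5364

Y = 5364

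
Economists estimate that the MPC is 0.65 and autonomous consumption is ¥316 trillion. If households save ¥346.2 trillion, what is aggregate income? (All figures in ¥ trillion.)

Y = 1892

S = Y − C = -316 + 0.35Y
-316 + 0.35Y = 346.2, so 0.35Y = 662.2 and Y = 1892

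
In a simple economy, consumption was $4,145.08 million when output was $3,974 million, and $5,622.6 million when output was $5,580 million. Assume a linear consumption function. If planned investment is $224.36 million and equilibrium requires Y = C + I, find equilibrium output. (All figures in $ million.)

MPC = (5622.6 − 4145.08)/(5580 − 3974) = 1477.52/1606 = 0.92
a = 4145.08 − 0.92(3974) = 489
Equilibrium: Y = 489 + 0.92Y + 224.36
0.08Y = 713.36, so Y = 713.36/0.08 = 8917

Y = 8917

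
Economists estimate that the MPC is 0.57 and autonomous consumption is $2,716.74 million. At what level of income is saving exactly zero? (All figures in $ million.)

At break-even, C = Y: 2716.74 + 0.57Y = Y
0.43Y = 2716.74, so Y = 2716.74/0.43 = 6318

Y = 6318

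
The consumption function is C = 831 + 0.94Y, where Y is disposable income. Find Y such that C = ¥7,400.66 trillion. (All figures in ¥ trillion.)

Y = 6989

831 + 0.94Y = 7400.66
0.94Y = 6569.66, so Y = 6569.66/0.94 = 6989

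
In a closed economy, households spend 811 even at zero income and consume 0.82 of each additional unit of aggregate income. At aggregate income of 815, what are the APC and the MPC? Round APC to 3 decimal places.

APC = 1.815; MPC = 0.82

MPC = 0.82 (the slope of the consumption function)
C = 811 + 0.82(815) = 1479.3, so APC = 1479.3/815 = 1.815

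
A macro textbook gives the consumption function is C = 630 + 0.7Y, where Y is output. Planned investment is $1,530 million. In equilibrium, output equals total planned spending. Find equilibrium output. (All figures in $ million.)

Y = C + I = 630 + 0.7Y + 1530
Y − 0.7Y = 2160
0.3Y = 2160, so Y = 2160/0.3 = 7200

Y = 7200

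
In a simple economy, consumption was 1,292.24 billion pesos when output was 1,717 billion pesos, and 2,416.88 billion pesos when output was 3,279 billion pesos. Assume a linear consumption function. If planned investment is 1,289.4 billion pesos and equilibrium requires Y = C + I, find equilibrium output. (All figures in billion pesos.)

MPC = (2416.88 − 1292.24)/(3279 − 1717) = 1124.64/1562 = 0.72
a = 1292.24 − 0.72(1717) = 56
Equilibrium: Y = 56 + 0.72Y + 1289.4
0.28Y = 1345.4, so Y = 1345.4/0.28 = 4805

Y = 4805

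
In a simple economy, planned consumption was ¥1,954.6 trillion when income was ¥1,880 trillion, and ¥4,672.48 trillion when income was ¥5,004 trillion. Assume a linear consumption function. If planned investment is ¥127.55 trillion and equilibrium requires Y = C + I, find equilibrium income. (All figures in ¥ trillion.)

MPC = (4672.48 − 1954.6)/(5004 − 1880) = 2717.88/3124 = 0.87
a = 1954.6 − 0.87(1880) = 319
Equilibrium: Y = 319 + 0.87Y + 127.55
0.13Y = 446.55, so Y = 446.55/0.13 = 3435

Y = 3435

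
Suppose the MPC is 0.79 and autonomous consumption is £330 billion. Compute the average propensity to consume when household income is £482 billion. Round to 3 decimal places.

C = 330 + 0.79(482) = 710.78
APC = C/Y = 710.78/482 = 1.475

APC = 1.475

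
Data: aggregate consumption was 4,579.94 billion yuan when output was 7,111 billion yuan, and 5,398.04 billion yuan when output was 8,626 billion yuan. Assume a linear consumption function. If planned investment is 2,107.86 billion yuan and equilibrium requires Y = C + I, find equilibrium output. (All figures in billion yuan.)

MPC = (5398.04 − 4579.94)/(8626 − 7111) = 818.1/1515 = 0.54
a = 4579.94 − 0.54(7111) = 740
Equilibrium: Y = 740 + 0.54Y + 2107.86
0.46Y = 2847.86, so Y = 2847.86/0.46 = 6191

Y = 6191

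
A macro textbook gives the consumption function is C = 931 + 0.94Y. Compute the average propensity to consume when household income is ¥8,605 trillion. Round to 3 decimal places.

APC = 1.048

C = 931 + 0.94(8605) = 9019.7
APC = C/Y = 9019.7/8605 = 1.048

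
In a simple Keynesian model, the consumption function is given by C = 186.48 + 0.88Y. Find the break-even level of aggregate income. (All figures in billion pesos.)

Y = 1554

At break-even, C = Y: 186.48 + 0.88Y = Y
0.12Y = 186.48, so Y = 186.48/0.12 = 1554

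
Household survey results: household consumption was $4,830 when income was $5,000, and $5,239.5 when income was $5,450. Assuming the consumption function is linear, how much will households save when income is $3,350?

MPC = (5239.5 − 4830)/(5450 − 5000) = 409.5/450 = 0.91
a = 4830 − 0.91(5000) = 4830 − 4550 = 280
C = 280 + 0.91(3350) = 3328.5
S = 3350 − 3328.5 = 21.5

S = 21.5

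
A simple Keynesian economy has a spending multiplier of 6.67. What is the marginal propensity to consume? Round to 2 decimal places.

MPC = 0.85

k = 1/(1 − MPC), so 1 − MPC = 1/k = 1/6.67 = 0.1499
MPC = 1 − 0.1499 = 0.85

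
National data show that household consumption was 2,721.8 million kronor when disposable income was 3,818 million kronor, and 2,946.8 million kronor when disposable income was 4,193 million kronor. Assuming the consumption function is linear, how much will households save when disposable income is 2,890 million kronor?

S = 725

MPC = (2946.8 − 2721.8)/(4193 − 3818) = 225/375 = 0.6
a = 2721.8 − 0.6(3818) = 2721.8 − 2290.8 = 431
C = 431 + 0.6(2890) = 2165
S = 2890 − 2165 = 725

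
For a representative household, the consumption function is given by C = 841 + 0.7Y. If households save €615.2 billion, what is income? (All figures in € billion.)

S = Y − C = -841 + 0.3Y
-841 + 0.3Y = 615.2, so 0.3Y = 1456.2 and Y = 4854

Y = 4854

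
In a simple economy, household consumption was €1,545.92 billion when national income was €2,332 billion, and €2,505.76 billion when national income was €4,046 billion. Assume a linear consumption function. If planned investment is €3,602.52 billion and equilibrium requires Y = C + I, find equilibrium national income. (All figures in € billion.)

Y = 8733

MPC = (2505.76 − 1545.92)/(4046 − 2332) = 959.84/1714 = 0.56
a = 1545.92 − 0.56(2332) = 240
Equilibrium: Y = 240 + 0.56Y + 3602.52
0.44Y = 3842.52, so Y = 3842.52/0.44 = 8733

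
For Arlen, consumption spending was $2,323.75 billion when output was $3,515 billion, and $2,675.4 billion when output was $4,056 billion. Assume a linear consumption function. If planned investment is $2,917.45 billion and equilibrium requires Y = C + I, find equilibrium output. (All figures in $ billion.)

MPC = (2675.4 − 2323.75)/(4056 − 3515) = 351.65/541 = 0.65
a = 2323.75 − 0.65(3515) = 39
Equilibrium: Y = 39 + 0.65Y + 2917.45
0.35Y = 2956.45, so Y = 2956.45/0.35 = 8447

Y = 8447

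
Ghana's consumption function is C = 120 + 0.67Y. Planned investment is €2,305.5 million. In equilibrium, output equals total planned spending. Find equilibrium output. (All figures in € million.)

Y = 7350

Y = C + I = 120 + 0.67Y + 2305.5
Y − 0.67Y = 2425.5
0.33Y = 2425.5, so Y = 2425.5/0.33 = 7350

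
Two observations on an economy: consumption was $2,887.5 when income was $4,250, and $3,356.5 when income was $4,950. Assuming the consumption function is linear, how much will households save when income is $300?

S = 59

MPC = (3356.5 − 2887.5)/(4950 − 4250) = 469/700 = 0.67
a = 2887.5 − 0.67(4250) = 2887.5 − 2847.5 = 40
C = 40 + 0.67(300) = 241
S = 300 − 241 = 59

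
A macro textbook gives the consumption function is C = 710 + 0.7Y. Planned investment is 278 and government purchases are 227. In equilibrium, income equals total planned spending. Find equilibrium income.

Y = 4050

Y = C + I + G = 710 + 0.7Y + 278 + 227
Y − 0.7Y = 1215
0.3Y = 1215, so Y = 1215/0.3 = 4050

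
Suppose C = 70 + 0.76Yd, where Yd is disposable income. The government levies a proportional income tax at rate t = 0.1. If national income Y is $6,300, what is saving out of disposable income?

Yd = (1 − 0.1)(6300) = 0.9(6300) = 5670
C = 70 + 0.76(5670) = 70 + 4309.2 = 4379.2
S = Yd − C = 5670 − 4379.2 = 1290.8

S = 1290.8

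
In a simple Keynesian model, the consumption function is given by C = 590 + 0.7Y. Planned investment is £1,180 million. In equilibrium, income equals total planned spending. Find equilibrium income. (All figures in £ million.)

Y = 5900

Y = C + I = 590 + 0.7Y + 1180
Y − 0.7Y = 1770
0.3Y = 1770, so Y = 1770/0.3 = 5900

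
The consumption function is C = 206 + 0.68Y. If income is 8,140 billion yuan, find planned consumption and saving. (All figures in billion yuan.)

C = 5741.2; S = 2398.8

C = 206 + 0.68(8140) = 206 + 5535.2 = 5741.2
S = Y − C = 8140 − 5741.2 = 2398.8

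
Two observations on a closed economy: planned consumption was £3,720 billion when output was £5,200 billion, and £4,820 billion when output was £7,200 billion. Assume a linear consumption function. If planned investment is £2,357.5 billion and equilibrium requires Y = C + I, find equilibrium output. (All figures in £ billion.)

Y = 7150

MPC = (4820 − 3720)/(7200 − 5200) = 1100/2000 = 0.55
a = 3720 − 0.55(5200) = 860
Equilibrium: Y = 860 + 0.55Y + 2357.5
0.45Y = 3217.5, so Y = 3217.5/0.45 = 7150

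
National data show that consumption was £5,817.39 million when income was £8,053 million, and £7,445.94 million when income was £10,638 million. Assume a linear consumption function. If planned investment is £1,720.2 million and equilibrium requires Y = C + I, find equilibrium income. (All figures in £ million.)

MPC = (7445.94 − 5817.39)/(10638 − 8053) = 1628.55/2585 = 0.63
a = 5817.39 − 0.63(8053) = 744
Equilibrium: Y = 744 + 0.63Y + 1720.2
0.37Y = 2464.2, so Y = 2464.2/0.37 = 6660

Y = 6660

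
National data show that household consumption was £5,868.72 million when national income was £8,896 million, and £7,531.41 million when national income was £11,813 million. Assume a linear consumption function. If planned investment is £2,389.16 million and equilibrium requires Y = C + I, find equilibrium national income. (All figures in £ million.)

Y = 7412

MPC = (7531.41 − 5868.72)/(11813 − 8896) = 1662.69/2917 = 0.57
a = 5868.72 − 0.57(8896) = 798
Equilibrium: Y = 798 + 0.57Y + 2389.16
0.43Y = 3187.16, so Y = 3187.16/0.43 = 7412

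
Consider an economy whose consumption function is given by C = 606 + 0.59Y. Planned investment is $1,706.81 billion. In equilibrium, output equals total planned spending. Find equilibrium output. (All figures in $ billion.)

Y = C + I = 606 + 0.59Y + 1706.81
Y − 0.59Y = 2312.81
0.41Y = 2312.81, so Y = 2312.81/0.41 = 5641

Y = 5641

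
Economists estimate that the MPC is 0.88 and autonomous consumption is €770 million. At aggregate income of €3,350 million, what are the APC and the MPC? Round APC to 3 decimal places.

APC = 1.110; MPC = 0.88

MPC = 0.88 (the slope of the consumption function)
C = 770 + 0.88(3350) = 3718, so APC = 3718/3350 = 1.110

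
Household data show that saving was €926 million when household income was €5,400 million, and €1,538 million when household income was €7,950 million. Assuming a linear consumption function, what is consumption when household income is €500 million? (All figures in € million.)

MPS = ΔS/ΔY = (1538 − 926)/(7950 − 5400) = 612/2550 = 0.24
MPC = 1 − MPS = 0.76
Autonomous saving = 926 − 0.24(5400) = -370, so a = 370
C = 370 + 0.76(500) = 370 + 380 = 750

C = 750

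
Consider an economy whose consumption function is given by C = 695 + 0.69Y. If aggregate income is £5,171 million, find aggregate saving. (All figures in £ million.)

C = 695 + 0.69(5171) = 695 + 3567.99 = 4262.99
S = Y − C = 5171 − 4262.99 = 908.01

S = 908.01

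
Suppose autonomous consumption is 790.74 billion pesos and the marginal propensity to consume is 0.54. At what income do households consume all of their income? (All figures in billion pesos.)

At break-even, C = Y: 790.74 + 0.54Y = Y
0.46Y = 790.74, so Y = 790.74/0.46 = 1719

Y = 1719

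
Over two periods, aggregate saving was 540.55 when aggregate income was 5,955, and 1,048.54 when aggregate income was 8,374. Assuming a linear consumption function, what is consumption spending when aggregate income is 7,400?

C = 6556

MPS = ΔS/ΔY = (1048.54 − 540.55)/(8374 − 5955) = 507.99/2419 = 0.21
MPC = 1 − MPS = 0.79
Autonomous saving = 540.55 − 0.21(5955) = -710, so a = 710
C = 710 + 0.79(7400) = 710 + 5846 = 6556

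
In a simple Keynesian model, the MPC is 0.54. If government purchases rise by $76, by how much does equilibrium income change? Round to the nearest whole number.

ΔY ≈ 165

The multiplier is 1/(1 − MPC) = 1/0.46.
ΔY = 76/0.46 = 165.22 ≈ 165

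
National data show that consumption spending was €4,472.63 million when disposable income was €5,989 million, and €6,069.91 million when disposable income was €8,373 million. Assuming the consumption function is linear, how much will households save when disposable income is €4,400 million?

S = 992

MPC = (6069.91 − 4472.63)/(8373 − 5989) = 1597.28/2384 = 0.67
a = 4472.63 − 0.67(5989) = 4472.63 − 4012.63 = 460
C = 460 + 0.67(4400) = 3408
S = 4400 − 3408 = 992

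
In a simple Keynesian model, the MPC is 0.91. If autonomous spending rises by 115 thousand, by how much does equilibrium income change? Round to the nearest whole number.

ΔY ≈ 1278

The multiplier is 1/(1 − MPC) = 1/0.09.
ΔY = 115/0.09 = 1277.78 ≈ 1278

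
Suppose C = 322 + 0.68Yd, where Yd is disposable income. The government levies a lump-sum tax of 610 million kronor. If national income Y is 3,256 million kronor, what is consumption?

C = 2121.28

Yd = Y − T = 3256 − 610 = 2646
C = 322 + 0.68(2646) = 322 + 1799.28 = 2121.28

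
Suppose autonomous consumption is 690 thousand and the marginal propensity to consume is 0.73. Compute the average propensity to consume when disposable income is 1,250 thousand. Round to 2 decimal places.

APC = 1.28

C = 690 + 0.73(1250) = 1602.5
APC = C/Y = 1602.5/1250 = 1.28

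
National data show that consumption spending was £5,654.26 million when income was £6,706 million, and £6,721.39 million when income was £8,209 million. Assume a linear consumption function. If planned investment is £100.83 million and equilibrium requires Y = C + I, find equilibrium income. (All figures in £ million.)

Y = 3427

MPC = (6721.39 − 5654.26)/(8209 − 6706) = 1067.13/1503 = 0.71
a = 5654.26 − 0.71(6706) = 893
Equilibrium: Y = 893 + 0.71Y + 100.83
0.29Y = 993.83, so Y = 993.83/0.29 = 3427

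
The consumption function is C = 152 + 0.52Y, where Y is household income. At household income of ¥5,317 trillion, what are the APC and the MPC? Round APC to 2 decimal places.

APC = 0.55; MPC = 0.52

MPC = 0.52 (the slope of the consumption function)
C = 152 + 0.52(5317) = 2916.84, so APC = 2916.84/5317 = 0.55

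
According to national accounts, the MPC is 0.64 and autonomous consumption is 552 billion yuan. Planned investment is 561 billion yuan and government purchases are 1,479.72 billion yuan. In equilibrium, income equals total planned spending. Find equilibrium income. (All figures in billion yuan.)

Y = C + I + G = 552 + 0.64Y + 561 + 1479.72
Y − 0.64Y = 2592.72
0.36Y = 2592.72, so Y = 2592.72/0.36 = 7202

Y = 7202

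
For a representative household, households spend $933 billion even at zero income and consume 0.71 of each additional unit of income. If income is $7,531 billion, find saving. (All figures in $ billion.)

C = 933 + 0.71(7531) = 933 + 5347.01 = 6280.01
S = Y − C = 7531 − 6280.01 = 1250.99

S = 1250.99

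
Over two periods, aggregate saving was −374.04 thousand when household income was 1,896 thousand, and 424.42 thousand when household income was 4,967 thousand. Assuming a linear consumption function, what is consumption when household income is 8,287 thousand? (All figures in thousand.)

MPS = ΔS/ΔY = (424.42 − (-374.04))/(4967 − 1896) = 798.46/3071 = 0.26
MPC = 1 − MPS = 0.74
Autonomous saving = -374.04 − 0.26(1896) = -867, so a = 867
C = 867 + 0.74(8287) = 867 + 6132.38 = 6999.38

C = 6999.38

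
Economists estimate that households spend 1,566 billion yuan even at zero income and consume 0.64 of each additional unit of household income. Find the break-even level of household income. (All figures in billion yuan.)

Y = 4350

At break-even, C = Y: 1566 + 0.64Y = Y
0.36Y = 1566, so Y = 1566/0.36 = 4350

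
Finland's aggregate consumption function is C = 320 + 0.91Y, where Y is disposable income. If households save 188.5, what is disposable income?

S = Y − C = -320 + 0.09Y
-320 + 0.09Y = 188.5, so 0.09Y = 508.5 and Y = 5650

Y = 5650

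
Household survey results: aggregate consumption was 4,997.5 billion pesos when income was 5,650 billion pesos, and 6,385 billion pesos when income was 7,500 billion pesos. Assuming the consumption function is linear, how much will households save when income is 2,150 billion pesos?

MPC = (6385 − 4997.5)/(7500 − 5650) = 1387.5/1850 = 0.75
a = 4997.5 − 0.75(5650) = 4997.5 − 4237.5 = 760
C = 760 + 0.75(2150) = 2372.5
S = 2150 − 2372.5 = -222.5

S = -222.5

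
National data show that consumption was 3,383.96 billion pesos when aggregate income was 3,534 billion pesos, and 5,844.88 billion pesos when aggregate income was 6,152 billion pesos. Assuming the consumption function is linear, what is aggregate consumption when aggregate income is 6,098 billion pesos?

C = 5794.12

MPC = (5844.88 − 3383.96)/(6152 − 3534) = 2460.92/2618 = 0.94
a = 3383.96 − 0.94(3534) = 3383.96 − 3321.96 = 62
C = 62 + 0.94(6098) = 62 + 5732.12 = 5794.12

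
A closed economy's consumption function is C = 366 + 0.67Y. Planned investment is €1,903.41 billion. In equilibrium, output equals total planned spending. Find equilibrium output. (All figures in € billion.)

Y = 6877

Y = C + I = 366 + 0.67Y + 1903.41
Y − 0.67Y = 2269.41
0.33Y = 2269.41, so Y = 2269.41/0.33 = 6877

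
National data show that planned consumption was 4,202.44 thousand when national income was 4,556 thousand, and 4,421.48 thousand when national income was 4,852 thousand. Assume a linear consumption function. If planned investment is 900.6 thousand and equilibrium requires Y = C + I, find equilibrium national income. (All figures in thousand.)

Y = 6660

MPC = (4421.48 − 4202.44)/(4852 − 4556) = 219.04/296 = 0.74
a = 4202.44 − 0.74(4556) = 831
Equilibrium: Y = 831 + 0.74Y + 900.6
0.26Y = 1731.6, so Y = 1731.6/0.26 = 6660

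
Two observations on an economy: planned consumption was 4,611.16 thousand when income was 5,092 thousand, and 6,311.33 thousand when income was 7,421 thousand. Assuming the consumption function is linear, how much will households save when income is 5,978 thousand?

S = 720.06

MPC = (6311.33 − 4611.16)/(7421 − 5092) = 1700.17/2329 = 0.73
a = 4611.16 − 0.73(5092) = 4611.16 − 3717.16 = 894
C = 894 + 0.73(5978) = 5257.94
S = 5978 − 5257.94 = 720.06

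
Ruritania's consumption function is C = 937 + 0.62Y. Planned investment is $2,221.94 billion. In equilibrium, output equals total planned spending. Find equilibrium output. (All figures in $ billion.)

Y = C + I = 937 + 0.62Y + 2221.94
Y − 0.62Y = 3158.94
0.38Y = 3158.94, so Y = 3158.94/0.38 = 8313

Y = 8313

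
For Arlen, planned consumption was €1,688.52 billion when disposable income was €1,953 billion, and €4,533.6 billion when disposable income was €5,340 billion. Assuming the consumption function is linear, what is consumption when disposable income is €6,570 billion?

MPC = (4533.6 − 1688.52)/(5340 − 1953) = 2845.08/3387 = 0.84
a = 1688.52 − 0.84(1953) = 1688.52 − 1640.52 = 48
C = 48 + 0.84(6570) = 48 + 5518.8 = 5566.8

C = 5566.8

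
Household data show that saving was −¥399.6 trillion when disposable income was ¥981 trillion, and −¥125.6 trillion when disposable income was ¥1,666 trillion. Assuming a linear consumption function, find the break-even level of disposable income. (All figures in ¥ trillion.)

Y = 1980

MPS = ΔS/ΔY = (-125.6 − (-399.6))/(1666 − 981) = 274/685 = 0.4
MPC = 1 − MPS = 0.6
From S(981) = -399.6: −a + 0.4(981) = -399.6, so a = 392.4 − (-399.6) = 792
Break-even (S = 0): Y = a/MPS = 792/0.4 = 1980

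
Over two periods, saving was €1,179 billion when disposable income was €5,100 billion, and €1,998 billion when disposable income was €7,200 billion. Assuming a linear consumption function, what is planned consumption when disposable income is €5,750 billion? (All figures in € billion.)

C = 4317.5

MPS = ΔS/ΔY = (1998 − 1179)/(7200 − 5100) = 819/2100 = 0.39
MPC = 1 − MPS = 0.61
Autonomous saving = 1179 − 0.39(5100) = -810, so a = 810
C = 810 + 0.61(5750) = 810 + 3507.5 = 4317.5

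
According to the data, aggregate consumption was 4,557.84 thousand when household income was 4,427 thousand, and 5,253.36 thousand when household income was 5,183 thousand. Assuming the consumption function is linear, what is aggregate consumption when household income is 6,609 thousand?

MPC = (5253.36 − 4557.84)/(5183 − 4427) = 695.52/756 = 0.92
a = 4557.84 − 0.92(4427) = 4557.84 − 4072.84 = 485
C = 485 + 0.92(6609) = 485 + 6080.28 = 6565.28

C = 6565.28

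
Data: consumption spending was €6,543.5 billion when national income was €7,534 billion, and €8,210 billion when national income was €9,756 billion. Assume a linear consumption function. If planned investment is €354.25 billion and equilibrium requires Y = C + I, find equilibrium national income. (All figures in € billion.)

Y = 4989

MPC = (8210 − 6543.5)/(9756 − 7534) = 1666.5/2222 = 0.75
a = 6543.5 − 0.75(7534) = 893
Equilibrium: Y = 893 + 0.75Y + 354.25
0.25Y = 1247.25, so Y = 1247.25/0.25 = 4989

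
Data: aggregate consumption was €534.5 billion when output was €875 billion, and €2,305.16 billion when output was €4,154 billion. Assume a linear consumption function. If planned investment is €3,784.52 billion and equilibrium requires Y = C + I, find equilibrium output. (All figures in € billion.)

Y = 8362

MPC = (2305.16 − 534.5)/(4154 − 875) = 1770.66/3279 = 0.54
a = 534.5 − 0.54(875) = 62
Equilibrium: Y = 62 + 0.54Y + 3784.52
0.46Y = 3846.52, so Y = 3846.52/0.46 = 8362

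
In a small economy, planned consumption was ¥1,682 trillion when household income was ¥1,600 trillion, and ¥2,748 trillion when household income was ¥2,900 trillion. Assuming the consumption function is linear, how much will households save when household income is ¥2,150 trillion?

MPC = (2748 − 1682)/(2900 − 1600) = 1066/1300 = 0.82
a = 1682 − 0.82(1600) = 1682 − 1312 = 370
C = 370 + 0.82(2150) = 2133
S = 2150 − 2133 = 17

S = 17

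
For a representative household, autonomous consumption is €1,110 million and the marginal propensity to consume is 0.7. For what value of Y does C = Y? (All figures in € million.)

At break-even, C = Y: 1110 + 0.7Y = Y
0.3Y = 1110, so Y = 1110/0.3 = 3700

Y = 3700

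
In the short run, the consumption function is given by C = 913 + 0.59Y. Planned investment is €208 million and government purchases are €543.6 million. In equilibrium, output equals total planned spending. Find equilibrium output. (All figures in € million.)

Y = C + I + G = 913 + 0.59Y + 208 + 543.6
Y − 0.59Y = 1664.6
0.41Y = 1664.6, so Y = 1664.6/0.41 = 4060

Y = 4060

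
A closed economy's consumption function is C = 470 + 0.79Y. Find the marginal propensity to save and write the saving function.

MPS = 1 − MPC = 1 − 0.79 = 0.21
S = Y − C = -470 + 0.21Y

MPS = 0.21; S = -470 + 0.21Y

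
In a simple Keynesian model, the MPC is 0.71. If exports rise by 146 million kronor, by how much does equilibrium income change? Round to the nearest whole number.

The multiplier is 1/(1 − MPC) = 1/0.29.
ΔY = 146/0.29 = 503.45 ≈ 503

ΔY ≈ 503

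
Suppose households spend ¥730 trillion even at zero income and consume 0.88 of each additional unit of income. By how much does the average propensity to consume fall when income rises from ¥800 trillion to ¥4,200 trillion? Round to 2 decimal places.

At Y = 800: C = 730 + 0.88(800) = 1434, APC = 1434/800 = 1.793
At Y = 4200: C = 4426, APC = 4426/4200 = 1.054
Fall in APC = 1.793 − 1.054 = 0.739 ≈ 0.74

ΔAPC = 0.74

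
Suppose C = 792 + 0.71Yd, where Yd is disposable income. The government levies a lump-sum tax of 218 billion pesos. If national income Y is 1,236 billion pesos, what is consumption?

Yd = Y − T = 1236 − 218 = 1018
C = 792 + 0.71(1018) = 792 + 722.78 = 1514.78

C = 1514.78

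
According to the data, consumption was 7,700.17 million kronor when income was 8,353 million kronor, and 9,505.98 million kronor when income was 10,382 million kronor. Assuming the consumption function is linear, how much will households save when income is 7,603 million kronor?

S = 570.33

MPC = (9505.98 − 7700.17)/(10382 − 8353) = 1805.81/2029 = 0.89
a = 7700.17 − 0.89(8353) = 7700.17 − 7434.17 = 266
C = 266 + 0.89(7603) = 7032.67
S = 7603 − 7032.67 = 570.33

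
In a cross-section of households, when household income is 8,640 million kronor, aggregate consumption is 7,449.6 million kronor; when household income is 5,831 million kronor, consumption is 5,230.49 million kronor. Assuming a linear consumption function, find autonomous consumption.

a = 624

MPC = ΔC/ΔY = (7449.6 − 5230.49)/(8640 − 5831) = 2219.11/2809 = 0.79
a = C − MPC·Y = 5230.49 − 0.79(5831) = 5230.49 − 4606.49 = 624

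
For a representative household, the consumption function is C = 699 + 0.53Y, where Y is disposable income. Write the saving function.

S = -699 + 0.47Y

S = Y − C = Y − (699 + 0.53Y) = -699 + (1 − 0.53)Y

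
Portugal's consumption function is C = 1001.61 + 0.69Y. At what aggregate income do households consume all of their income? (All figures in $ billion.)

At break-even, C = Y: 1001.61 + 0.69Y = Y
0.31Y = 1001.61, so Y = 1001.61/0.31 = 3231

Y = 3231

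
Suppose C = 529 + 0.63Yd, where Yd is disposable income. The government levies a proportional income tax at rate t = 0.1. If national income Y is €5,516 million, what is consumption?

C = 3656.572

Yd = (1 − 0.1)(5516) = 0.9(5516) = 4964.4
C = 529 + 0.63(4964.4) = 529 + 3127.572 = 3656.572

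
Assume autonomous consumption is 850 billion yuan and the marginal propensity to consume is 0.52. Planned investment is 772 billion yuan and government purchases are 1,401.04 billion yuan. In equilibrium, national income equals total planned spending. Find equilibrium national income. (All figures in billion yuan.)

Y = 6298

Y = C + I + G = 850 + 0.52Y + 772 + 1401.04
Y − 0.52Y = 3023.04
0.48Y = 3023.04, so Y = 3023.04/0.48 = 6298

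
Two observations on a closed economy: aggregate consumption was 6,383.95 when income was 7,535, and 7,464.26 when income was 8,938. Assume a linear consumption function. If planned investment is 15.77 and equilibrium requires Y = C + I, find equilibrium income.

Y = 2599

MPC = (7464.26 − 6383.95)/(8938 − 7535) = 1080.31/1403 = 0.77
a = 6383.95 − 0.77(7535) = 582
Equilibrium: Y = 582 + 0.77Y + 15.77
0.23Y = 597.77, so Y = 597.77/0.23 = 2599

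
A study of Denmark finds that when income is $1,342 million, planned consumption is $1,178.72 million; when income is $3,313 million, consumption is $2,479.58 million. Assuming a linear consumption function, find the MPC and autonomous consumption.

MPC = ΔC/ΔY = (2479.58 − 1178.72)/(3313 − 1342) = 1300.86/1971 = 0.66
a = C − MPC·Y = 1178.72 − 0.66(1342) = 1178.72 − 885.72 = 293

MPC = 0.66; a = 293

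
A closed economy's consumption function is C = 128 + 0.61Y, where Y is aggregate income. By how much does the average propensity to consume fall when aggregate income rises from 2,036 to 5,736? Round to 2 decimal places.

At Y = 2036: C = 128 + 0.61(2036) = 1369.96, APC = 1369.96/2036 = 0.673
At Y = 5736: C = 3626.96, APC = 3626.96/5736 = 0.632
Fall in APC = 0.673 − 0.632 = 0.041 ≈ 0.04

ΔAPC = 0.04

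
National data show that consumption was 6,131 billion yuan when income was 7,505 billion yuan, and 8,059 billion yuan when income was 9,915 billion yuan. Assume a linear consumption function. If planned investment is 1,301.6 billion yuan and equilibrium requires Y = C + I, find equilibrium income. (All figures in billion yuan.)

MPC = (8059 − 6131)/(9915 − 7505) = 1928/2410 = 0.8
a = 6131 − 0.8(7505) = 127
Equilibrium: Y = 127 + 0.8Y + 1301.6
0.2Y = 1428.6, so Y = 1428.6/0.2 = 7143

Y = 7143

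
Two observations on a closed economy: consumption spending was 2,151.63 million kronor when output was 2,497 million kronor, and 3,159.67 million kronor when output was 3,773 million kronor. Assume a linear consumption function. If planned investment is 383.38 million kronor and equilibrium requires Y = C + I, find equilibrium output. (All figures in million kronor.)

MPC = (3159.67 − 2151.63)/(3773 − 2497) = 1008.04/1276 = 0.79
a = 2151.63 − 0.79(2497) = 179
Equilibrium: Y = 179 + 0.79Y + 383.38
0.21Y = 562.38, so Y = 562.38/0.21 = 2678

Y = 2678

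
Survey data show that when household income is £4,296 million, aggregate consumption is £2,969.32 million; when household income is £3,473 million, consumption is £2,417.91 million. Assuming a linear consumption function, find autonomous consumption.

a = 91

MPC = ΔC/ΔY = (2969.32 − 2417.91)/(4296 − 3473) = 551.41/823 = 0.67
a = C − MPC·Y = 2417.91 − 0.67(3473) = 2417.91 − 2326.91 = 91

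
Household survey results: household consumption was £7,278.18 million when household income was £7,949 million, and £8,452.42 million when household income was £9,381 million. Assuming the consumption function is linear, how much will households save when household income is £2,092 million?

MPC = (8452.42 − 7278.18)/(9381 − 7949) = 1174.24/1432 = 0.82
a = 7278.18 − 0.82(7949) = 7278.18 − 6518.18 = 760
C = 760 + 0.82(2092) = 2475.44
S = 2092 − 2475.44 = -383.44

S = -383.44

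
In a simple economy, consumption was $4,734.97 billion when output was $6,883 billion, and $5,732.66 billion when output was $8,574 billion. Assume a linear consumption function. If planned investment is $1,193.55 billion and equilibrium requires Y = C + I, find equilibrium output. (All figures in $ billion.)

MPC = (5732.66 − 4734.97)/(8574 − 6883) = 997.69/1691 = 0.59
a = 4734.97 − 0.59(6883) = 674
Equilibrium: Y = 674 + 0.59Y + 1193.55
0.41Y = 1867.55, so Y = 1867.55/0.41 = 4555

Y = 4555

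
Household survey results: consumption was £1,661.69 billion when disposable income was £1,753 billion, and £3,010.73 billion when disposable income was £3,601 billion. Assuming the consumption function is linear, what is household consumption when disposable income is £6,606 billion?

MPC = (3010.73 − 1661.69)/(3601 − 1753) = 1349.04/1848 = 0.73
a = 1661.69 − 0.73(1753) = 1661.69 − 1279.69 = 382
C = 382 + 0.73(6606) = 382 + 4822.38 = 5204.38

C = 5204.38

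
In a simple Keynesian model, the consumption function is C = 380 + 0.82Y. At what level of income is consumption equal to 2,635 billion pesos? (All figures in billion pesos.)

Y = 2750

380 + 0.82Y = 2635
0.82Y = 2255, so Y = 2255/0.82 = 2750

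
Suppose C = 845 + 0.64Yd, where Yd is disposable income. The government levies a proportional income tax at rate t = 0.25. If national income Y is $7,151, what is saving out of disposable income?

S = 1085.77

Yd = (1 − 0.25)(7151) = 0.75(7151) = 5363.25
C = 845 + 0.64(5363.25) = 845 + 3432.48 = 4277.48
S = Yd − C = 5363.25 − 4277.48 = 1085.77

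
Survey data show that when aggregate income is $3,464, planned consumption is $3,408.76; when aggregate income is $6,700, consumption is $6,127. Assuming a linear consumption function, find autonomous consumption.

a = 499

MPC = ΔC/ΔY = (6127 − 3408.76)/(6700 − 3464) = 2718.24/3236 = 0.84
a = C − MPC·Y = 3408.76 − 0.84(3464) = 3408.76 − 2909.76 = 499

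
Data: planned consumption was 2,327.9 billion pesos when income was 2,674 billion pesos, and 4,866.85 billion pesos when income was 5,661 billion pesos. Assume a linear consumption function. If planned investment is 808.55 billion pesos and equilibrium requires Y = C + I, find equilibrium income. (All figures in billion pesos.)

MPC = (4866.85 − 2327.9)/(5661 − 2674) = 2538.95/2987 = 0.85
a = 2327.9 − 0.85(2674) = 55
Equilibrium: Y = 55 + 0.85Y + 808.55
0.15Y = 863.55, so Y = 863.55/0.15 = 5757

Y = 5757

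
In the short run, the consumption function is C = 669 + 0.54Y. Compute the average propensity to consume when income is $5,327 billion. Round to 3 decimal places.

APC = 0.666

C = 669 + 0.54(5327) = 3545.58
APC = C/Y = 3545.58/5327 = 0.666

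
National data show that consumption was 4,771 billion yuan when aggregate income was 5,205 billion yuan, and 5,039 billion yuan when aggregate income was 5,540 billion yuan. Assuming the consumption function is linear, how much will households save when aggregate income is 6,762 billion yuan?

S = 745.4

MPC = (5039 − 4771)/(5540 − 5205) = 268/335 = 0.8
a = 4771 − 0.8(5205) = 4771 − 4164 = 607
C = 607 + 0.8(6762) = 6016.6
S = 6762 − 6016.6 = 745.4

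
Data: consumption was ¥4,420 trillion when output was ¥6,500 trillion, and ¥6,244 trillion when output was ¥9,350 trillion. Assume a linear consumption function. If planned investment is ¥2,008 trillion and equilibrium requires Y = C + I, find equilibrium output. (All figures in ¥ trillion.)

Y = 6300

MPC = (6244 − 4420)/(9350 − 6500) = 1824/2850 = 0.64
a = 4420 − 0.64(6500) = 260
Equilibrium: Y = 260 + 0.64Y + 2008
0.36Y = 2268, so Y = 2268/0.36 = 6300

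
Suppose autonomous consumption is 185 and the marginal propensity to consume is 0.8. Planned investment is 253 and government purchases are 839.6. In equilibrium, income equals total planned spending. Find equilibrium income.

Y = C + I + G = 185 + 0.8Y + 253 + 839.6
Y − 0.8Y = 1277.6
0.2Y = 1277.6, so Y = 1277.6/0.2 = 6388

Y = 6388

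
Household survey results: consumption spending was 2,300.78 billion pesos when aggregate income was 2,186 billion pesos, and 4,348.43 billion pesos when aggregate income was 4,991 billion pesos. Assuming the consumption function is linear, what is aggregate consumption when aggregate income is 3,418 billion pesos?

MPC = (4348.43 − 2300.78)/(4991 − 2186) = 2047.65/2805 = 0.73
a = 2300.78 − 0.73(2186) = 2300.78 − 1595.78 = 705
C = 705 + 0.73(3418) = 705 + 2495.14 = 3200.14

C = 3200.14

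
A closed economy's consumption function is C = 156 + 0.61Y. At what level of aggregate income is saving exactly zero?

Y = 400

At break-even, C = Y: 156 + 0.61Y = Y
0.39Y = 156, so Y = 156/0.39 = 400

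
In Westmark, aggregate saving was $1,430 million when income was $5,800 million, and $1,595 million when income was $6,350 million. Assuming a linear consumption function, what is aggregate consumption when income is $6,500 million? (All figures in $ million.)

MPS = ΔS/ΔY = (1595 − 1430)/(6350 − 5800) = 165/550 = 0.3
MPC = 1 − MPS = 0.7
Autonomous saving = 1430 − 0.3(5800) = -310, so a = 310
C = 310 + 0.7(6500) = 310 + 4550 = 4860

C = 4860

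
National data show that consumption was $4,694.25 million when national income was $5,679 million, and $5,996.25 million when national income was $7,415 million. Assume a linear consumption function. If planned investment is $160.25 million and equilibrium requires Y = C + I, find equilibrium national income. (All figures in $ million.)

Y = 2381

MPC = (5996.25 − 4694.25)/(7415 − 5679) = 1302/1736 = 0.75
a = 4694.25 − 0.75(5679) = 435
Equilibrium: Y = 435 + 0.75Y + 160.25
0.25Y = 595.25, so Y = 595.25/0.25 = 2381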